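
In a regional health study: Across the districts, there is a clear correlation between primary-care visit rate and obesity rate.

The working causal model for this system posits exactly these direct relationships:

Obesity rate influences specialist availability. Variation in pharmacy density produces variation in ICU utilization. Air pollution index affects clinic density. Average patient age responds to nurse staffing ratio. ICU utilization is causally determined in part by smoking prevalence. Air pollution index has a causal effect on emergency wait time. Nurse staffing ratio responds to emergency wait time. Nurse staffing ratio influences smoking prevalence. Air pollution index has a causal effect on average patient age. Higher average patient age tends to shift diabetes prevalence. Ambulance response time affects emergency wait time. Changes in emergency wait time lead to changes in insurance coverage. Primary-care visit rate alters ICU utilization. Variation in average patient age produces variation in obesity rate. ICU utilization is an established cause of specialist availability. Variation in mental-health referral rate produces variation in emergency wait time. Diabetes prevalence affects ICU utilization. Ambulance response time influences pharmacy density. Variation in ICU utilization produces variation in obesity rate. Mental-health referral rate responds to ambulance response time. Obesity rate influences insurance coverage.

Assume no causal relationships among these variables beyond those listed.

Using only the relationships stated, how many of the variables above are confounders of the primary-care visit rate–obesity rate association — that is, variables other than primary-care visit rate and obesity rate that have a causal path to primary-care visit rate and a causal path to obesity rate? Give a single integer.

No listed variable has a causal path to both primary-care visit rate and obesity rate, so there are no common causes.

0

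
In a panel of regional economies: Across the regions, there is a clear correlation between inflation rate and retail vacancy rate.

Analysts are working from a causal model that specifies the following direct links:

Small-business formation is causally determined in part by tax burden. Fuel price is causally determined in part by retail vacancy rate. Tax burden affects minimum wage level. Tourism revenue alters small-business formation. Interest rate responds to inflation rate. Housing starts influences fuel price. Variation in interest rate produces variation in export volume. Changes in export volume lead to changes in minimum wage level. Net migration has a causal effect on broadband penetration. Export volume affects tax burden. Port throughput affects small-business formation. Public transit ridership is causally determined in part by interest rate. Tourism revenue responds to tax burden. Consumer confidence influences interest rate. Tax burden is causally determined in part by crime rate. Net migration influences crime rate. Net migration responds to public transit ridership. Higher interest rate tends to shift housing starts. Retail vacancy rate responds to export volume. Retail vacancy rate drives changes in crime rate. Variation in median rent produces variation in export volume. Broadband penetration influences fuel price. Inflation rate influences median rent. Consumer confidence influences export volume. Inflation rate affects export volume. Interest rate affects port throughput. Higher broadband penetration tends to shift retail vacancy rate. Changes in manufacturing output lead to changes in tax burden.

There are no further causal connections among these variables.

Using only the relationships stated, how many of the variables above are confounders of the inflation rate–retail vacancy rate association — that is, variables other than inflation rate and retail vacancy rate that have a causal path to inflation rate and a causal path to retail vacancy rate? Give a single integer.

No listed variable has a causal path to both inflation rate and retail vacancy rate, so there are no common causes.

0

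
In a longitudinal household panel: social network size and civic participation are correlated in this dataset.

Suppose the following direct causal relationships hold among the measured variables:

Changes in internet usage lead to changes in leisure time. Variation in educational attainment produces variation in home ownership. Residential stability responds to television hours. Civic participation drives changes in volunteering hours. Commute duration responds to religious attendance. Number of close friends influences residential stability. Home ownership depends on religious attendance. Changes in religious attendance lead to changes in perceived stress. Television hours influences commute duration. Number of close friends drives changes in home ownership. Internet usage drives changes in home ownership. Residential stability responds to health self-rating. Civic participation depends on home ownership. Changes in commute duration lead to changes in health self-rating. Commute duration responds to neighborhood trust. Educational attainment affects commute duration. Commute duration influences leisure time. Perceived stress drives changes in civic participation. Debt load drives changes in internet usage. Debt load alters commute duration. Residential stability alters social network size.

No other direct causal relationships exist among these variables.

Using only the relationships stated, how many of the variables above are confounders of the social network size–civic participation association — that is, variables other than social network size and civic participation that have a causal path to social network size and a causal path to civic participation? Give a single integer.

4

The common causes are: debt load (to social network size via debt load → commute duration → health self-rating → residential stability → social network size; to civic participation via debt load → internet usage → home ownership → civic participation); educational attainment (to social network size via educational attainment → commute duration → health self-rating → residential stability → social network size; to civic participation via educational attainment → home ownership → civic participation); number of close friends (to social network size via number of close friends → residential stability → social network size; to civic participation via number of close friends → home ownership → civic participation); religious attendance (to social network size via religious attendance → commute duration → health self-rating → residential stability → social network size; to civic participation via religious attendance → home ownership → civic participation).
Every other variable lacks a causal path to at least one of social network size and civic participation.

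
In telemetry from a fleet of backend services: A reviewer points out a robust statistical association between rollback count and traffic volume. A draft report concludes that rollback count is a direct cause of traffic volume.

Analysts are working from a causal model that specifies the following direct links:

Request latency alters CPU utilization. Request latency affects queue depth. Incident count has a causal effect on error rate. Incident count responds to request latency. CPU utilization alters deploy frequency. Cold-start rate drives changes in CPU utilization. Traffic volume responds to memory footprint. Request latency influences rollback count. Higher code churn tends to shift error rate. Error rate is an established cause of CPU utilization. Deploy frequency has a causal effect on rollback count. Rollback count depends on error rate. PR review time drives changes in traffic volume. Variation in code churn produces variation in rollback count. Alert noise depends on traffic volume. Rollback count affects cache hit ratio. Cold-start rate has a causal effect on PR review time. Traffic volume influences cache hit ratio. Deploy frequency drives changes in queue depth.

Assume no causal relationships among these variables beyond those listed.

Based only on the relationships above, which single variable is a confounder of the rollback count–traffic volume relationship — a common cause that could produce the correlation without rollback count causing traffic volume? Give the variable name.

Cold-start rate has a causal path to rollback count (cold-start rate → CPU utilization → deploy frequency → rollback count) and a separate causal path to traffic volume (cold-start rate → PR review time → traffic volume), so it is a common cause of both.
No stated relationship gives rollback count a causal route to traffic volume, so the correlation is explained by the shared upstream cause rather than a direct effect.

cold-start rate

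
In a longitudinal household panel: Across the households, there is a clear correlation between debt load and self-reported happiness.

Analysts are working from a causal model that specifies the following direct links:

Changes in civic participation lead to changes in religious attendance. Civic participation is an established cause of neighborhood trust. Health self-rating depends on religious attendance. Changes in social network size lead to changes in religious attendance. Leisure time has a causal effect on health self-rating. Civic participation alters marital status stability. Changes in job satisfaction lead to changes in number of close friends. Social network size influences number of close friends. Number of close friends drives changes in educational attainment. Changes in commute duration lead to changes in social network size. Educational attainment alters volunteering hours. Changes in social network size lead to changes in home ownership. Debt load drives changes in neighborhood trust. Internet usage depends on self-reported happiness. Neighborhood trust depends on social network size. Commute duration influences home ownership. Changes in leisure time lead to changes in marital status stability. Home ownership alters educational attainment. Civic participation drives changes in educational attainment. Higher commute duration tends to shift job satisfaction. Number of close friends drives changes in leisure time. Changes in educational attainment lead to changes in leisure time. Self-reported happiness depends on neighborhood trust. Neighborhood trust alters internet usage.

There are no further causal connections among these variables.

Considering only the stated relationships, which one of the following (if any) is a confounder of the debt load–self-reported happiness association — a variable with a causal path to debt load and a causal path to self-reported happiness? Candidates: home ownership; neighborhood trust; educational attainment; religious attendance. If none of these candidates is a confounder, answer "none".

None of the listed candidates has causal paths to both debt load and self-reported happiness in the stated relationships, so none is a common cause.

none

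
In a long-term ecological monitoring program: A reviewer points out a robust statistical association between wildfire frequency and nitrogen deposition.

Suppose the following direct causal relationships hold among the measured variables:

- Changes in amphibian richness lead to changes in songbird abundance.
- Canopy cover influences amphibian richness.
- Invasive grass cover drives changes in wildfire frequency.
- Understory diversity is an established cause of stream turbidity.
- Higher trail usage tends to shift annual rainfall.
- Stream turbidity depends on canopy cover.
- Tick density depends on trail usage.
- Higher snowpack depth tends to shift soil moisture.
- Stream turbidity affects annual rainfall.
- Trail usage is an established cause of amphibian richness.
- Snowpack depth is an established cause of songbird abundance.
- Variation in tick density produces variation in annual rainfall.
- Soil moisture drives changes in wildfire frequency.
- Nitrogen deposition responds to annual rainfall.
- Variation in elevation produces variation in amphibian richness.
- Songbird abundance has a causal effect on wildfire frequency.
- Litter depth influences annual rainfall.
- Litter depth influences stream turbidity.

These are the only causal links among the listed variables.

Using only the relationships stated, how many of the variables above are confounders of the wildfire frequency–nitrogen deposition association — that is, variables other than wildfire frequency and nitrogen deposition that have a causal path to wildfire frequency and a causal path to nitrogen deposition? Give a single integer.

The common causes are: canopy cover (to wildfire frequency via canopy cover → amphibian richness → songbird abundance → wildfire frequency; to nitrogen deposition via canopy cover → stream turbidity → annual rainfall → nitrogen deposition); trail usage (to wildfire frequency via trail usage → amphibian richness → songbird abundance → wildfire frequency; to nitrogen deposition via trail usage → annual rainfall → nitrogen deposition).
Every other variable lacks a causal path to at least one of wildfire frequency and nitrogen deposition.

2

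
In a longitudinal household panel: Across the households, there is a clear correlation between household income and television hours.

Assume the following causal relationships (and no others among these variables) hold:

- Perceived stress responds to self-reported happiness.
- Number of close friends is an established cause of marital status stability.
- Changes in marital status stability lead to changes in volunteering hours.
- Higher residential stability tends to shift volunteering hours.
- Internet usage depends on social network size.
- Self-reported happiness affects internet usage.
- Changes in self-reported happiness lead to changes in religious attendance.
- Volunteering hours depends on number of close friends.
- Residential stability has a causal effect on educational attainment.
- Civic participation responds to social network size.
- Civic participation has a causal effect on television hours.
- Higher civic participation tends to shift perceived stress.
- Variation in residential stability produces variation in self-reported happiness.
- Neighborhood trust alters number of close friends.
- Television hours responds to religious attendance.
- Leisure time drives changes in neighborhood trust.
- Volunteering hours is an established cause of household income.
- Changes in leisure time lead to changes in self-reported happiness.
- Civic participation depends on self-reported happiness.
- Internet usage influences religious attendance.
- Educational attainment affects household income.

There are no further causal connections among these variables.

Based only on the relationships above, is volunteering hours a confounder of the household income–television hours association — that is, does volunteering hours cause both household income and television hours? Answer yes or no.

no

Volunteering hours has no stated causal path to television hours. A confounder must cause both variables, so volunteering hours does not qualify.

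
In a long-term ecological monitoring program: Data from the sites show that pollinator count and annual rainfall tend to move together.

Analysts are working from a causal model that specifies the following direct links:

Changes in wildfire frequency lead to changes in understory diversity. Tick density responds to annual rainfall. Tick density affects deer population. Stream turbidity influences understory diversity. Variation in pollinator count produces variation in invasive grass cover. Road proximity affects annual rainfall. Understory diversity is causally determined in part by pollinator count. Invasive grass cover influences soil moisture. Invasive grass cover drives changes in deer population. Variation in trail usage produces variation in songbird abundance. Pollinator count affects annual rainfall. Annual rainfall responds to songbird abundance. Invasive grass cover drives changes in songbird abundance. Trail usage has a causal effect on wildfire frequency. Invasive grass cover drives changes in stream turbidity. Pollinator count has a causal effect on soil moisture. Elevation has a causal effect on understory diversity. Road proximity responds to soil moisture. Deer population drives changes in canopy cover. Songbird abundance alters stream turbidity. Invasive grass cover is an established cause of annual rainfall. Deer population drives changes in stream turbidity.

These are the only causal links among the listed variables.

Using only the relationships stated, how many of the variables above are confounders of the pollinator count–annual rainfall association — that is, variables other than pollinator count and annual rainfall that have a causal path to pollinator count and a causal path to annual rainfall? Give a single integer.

No listed variable has a causal path to both pollinator count and annual rainfall, so there are no common causes.

0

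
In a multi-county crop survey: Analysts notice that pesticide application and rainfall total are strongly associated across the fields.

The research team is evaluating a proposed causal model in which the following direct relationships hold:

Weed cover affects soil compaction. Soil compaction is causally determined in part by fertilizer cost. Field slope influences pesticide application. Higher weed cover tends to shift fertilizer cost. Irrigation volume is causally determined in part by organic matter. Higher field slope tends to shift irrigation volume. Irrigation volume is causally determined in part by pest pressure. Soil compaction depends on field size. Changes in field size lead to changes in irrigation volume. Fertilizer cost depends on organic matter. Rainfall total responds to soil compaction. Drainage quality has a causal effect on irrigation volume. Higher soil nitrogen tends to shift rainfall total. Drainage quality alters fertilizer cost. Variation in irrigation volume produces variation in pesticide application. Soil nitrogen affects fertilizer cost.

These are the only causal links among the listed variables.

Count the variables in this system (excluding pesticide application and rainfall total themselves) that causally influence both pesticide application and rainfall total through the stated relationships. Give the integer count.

3

The common causes are: drainage quality (to pesticide application via drainage quality → irrigation volume → pesticide application; to rainfall total via drainage quality → fertilizer cost → soil compaction → rainfall total); field size (to pesticide application via field size → irrigation volume → pesticide application; to rainfall total via field size → soil compaction → rainfall total); organic matter (to pesticide application via organic matter → irrigation volume → pesticide application; to rainfall total via organic matter → fertilizer cost → soil compaction → rainfall total).
Every other variable lacks a causal path to at least one of pesticide application and rainfall total.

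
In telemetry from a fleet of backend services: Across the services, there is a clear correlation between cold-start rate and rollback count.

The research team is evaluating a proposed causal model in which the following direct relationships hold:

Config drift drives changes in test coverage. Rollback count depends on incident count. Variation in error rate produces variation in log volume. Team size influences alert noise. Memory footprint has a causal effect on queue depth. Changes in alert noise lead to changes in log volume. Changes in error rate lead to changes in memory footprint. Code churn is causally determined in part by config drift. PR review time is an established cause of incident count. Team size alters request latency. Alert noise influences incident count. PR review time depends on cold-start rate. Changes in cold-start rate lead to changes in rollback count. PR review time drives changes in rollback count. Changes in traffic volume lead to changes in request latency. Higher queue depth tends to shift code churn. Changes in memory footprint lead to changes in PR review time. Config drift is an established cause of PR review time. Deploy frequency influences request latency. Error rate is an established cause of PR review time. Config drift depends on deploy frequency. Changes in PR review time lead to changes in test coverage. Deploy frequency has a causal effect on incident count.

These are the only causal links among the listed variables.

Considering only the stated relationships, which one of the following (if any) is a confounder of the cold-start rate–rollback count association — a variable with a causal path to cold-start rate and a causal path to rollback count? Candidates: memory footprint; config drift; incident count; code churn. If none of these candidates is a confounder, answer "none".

None of the listed candidates has causal paths to both cold-start rate and rollback count in the stated relationships, so none is a common cause.

none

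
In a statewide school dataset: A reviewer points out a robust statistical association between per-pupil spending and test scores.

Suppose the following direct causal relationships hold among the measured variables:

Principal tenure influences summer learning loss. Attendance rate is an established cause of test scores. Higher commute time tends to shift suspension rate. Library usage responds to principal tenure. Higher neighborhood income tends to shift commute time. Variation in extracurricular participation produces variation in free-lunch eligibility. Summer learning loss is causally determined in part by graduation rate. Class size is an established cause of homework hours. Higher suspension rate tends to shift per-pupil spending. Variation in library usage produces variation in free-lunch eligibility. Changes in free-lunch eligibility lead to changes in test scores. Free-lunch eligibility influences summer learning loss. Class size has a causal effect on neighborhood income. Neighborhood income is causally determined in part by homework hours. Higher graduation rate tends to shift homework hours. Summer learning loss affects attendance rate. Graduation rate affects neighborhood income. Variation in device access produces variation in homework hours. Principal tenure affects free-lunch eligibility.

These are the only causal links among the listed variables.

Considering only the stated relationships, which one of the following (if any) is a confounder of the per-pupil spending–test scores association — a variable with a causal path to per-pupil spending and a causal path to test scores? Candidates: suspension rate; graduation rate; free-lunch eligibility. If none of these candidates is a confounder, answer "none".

graduation rate

Graduation rate causes per-pupil spending (graduation rate → neighborhood income → commute time → suspension rate → per-pupil spending) and also causes test scores (graduation rate → summer learning loss → attendance rate → test scores); it is a common cause of both.
Each of the other candidates lacks a causal path to at least one of per-pupil spending and test scores, so they do not confound the relationship.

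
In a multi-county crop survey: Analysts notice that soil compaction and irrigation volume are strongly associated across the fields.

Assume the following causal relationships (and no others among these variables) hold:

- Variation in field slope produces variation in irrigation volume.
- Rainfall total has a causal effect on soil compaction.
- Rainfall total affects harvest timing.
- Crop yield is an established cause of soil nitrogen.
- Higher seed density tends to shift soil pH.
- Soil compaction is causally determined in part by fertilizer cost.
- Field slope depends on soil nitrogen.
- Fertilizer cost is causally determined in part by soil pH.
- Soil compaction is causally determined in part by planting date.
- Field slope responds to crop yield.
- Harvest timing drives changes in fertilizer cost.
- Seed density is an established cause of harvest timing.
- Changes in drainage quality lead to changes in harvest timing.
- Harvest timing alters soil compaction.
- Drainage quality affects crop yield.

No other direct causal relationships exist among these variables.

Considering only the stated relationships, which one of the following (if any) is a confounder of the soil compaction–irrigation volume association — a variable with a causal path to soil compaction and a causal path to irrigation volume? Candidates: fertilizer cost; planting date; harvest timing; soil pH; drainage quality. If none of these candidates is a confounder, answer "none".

drainage quality

Drainage quality causes soil compaction (drainage quality → harvest timing → soil compaction) and also causes irrigation volume (drainage quality → crop yield → field slope → irrigation volume); it is a common cause of both.
Each of the other candidates lacks a causal path to at least one of soil compaction and irrigation volume, so they do not confound the relationship.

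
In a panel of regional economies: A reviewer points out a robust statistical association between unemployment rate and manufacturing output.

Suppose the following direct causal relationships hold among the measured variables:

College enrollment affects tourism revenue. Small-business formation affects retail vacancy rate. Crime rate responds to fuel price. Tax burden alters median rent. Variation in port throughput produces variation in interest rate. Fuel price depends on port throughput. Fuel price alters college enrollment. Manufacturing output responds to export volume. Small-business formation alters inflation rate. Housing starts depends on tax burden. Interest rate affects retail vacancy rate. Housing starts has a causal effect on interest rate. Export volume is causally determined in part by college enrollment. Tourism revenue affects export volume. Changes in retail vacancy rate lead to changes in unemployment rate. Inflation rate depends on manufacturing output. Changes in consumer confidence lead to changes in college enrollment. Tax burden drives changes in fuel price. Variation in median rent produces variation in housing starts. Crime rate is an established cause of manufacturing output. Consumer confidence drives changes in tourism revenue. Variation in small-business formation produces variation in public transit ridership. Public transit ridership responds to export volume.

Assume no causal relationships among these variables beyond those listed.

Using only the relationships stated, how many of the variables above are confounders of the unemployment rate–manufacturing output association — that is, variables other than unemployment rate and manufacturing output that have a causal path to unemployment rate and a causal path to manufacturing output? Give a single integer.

The common causes are: port throughput (to unemployment rate via port throughput → interest rate → retail vacancy rate → unemployment rate; to manufacturing output via port throughput → fuel price → crime rate → manufacturing output); tax burden (to unemployment rate via tax burden → housing starts → interest rate → retail vacancy rate → unemployment rate; to manufacturing output via tax burden → fuel price → crime rate → manufacturing output).
Every other variable lacks a causal path to at least one of unemployment rate and manufacturing output.

2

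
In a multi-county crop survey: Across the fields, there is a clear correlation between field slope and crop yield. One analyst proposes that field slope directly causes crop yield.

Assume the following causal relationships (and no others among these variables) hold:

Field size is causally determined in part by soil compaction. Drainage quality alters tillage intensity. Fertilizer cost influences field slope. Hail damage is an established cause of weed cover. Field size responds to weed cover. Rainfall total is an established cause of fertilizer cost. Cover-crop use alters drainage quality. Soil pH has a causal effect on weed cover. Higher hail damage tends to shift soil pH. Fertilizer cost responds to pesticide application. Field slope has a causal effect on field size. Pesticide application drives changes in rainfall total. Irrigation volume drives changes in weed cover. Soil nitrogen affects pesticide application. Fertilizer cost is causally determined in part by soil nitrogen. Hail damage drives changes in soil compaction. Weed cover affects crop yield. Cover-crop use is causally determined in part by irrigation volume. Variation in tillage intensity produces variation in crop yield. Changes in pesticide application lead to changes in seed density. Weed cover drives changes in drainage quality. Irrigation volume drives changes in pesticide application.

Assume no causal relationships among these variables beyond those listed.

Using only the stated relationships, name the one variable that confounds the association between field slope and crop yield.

irrigation volume

Irrigation volume has a causal path to field slope (irrigation volume → pesticide application → fertilizer cost → field slope) and a separate causal path to crop yield (irrigation volume → weed cover → crop yield), so it is a common cause of both.
No stated relationship gives field slope a causal route to crop yield, so the correlation is explained by the shared upstream cause rather than a direct effect.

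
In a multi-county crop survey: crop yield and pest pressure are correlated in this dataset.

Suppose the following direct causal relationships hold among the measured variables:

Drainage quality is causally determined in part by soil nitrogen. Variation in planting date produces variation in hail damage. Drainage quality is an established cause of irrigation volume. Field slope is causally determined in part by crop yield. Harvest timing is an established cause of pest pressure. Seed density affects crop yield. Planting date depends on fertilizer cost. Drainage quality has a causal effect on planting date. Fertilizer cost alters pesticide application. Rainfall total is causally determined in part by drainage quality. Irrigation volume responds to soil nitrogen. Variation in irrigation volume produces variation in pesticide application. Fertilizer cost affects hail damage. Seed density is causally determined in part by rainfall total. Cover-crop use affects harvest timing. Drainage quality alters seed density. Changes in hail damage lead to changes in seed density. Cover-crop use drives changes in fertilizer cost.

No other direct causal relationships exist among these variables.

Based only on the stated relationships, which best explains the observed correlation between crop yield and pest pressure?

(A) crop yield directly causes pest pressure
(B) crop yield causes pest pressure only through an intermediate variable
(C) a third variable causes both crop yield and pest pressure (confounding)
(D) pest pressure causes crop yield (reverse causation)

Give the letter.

Cover-crop use causes crop yield (cover-crop use → fertilizer cost → hail damage → seed density → crop yield) and pest pressure (cover-crop use → harvest timing → pest pressure) — a common cause creating the correlation.
There is no stated path from crop yield to pest pressure or from pest pressure to crop yield, so neither direct nor reverse causation applies.

C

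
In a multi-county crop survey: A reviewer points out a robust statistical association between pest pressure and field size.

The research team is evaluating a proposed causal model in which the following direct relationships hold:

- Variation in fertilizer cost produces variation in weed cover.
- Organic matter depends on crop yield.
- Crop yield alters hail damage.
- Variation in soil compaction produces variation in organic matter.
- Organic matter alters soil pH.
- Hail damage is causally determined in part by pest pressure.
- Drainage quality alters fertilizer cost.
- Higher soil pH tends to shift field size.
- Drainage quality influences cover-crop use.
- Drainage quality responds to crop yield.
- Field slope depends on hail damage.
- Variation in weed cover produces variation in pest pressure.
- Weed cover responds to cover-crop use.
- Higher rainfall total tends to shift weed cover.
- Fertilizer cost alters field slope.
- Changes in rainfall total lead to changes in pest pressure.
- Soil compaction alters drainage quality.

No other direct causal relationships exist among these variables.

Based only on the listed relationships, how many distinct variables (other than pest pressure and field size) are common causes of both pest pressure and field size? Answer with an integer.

The common causes are: crop yield (to pest pressure via crop yield → drainage quality → fertilizer cost → weed cover → pest pressure; to field size via crop yield → organic matter → soil pH → field size); soil compaction (to pest pressure via soil compaction → drainage quality → fertilizer cost → weed cover → pest pressure; to field size via soil compaction → organic matter → soil pH → field size).
Every other variable lacks a causal path to at least one of pest pressure and field size.

2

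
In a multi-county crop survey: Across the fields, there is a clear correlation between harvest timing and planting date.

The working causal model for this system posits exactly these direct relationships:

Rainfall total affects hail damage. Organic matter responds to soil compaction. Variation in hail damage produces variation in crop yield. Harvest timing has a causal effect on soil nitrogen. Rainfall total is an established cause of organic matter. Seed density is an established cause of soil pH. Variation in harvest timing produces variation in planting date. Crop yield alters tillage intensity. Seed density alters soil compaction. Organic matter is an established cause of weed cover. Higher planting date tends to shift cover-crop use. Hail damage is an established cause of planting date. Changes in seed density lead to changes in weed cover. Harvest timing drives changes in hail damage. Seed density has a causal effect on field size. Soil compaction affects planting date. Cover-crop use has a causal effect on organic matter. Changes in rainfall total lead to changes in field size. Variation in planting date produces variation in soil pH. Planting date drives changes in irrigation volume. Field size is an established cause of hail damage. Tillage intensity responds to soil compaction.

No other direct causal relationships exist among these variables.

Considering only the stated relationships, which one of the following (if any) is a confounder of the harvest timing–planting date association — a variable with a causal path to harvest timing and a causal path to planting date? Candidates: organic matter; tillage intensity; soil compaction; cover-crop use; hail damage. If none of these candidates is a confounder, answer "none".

None of the listed candidates has causal paths to both harvest timing and planting date in the stated relationships, so none is a common cause.

none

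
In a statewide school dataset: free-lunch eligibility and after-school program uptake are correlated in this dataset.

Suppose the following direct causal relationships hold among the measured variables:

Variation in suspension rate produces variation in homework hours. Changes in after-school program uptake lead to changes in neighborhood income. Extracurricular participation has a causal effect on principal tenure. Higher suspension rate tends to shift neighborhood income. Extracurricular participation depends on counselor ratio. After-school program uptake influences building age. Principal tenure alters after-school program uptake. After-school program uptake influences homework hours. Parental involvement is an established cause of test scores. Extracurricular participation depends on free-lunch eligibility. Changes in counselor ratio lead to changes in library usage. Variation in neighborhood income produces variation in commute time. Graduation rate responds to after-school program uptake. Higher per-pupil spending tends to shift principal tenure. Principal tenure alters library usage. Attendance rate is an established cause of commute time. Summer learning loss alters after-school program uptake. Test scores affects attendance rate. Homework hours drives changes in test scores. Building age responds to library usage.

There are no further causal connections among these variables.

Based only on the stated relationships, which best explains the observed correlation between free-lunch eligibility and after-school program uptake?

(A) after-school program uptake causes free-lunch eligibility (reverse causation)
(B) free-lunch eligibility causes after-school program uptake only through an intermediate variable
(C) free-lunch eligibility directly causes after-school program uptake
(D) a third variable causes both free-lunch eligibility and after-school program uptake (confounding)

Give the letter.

B

Free-lunch eligibility reaches after-school program uptake through free-lunch eligibility → extracurricular participation → principal tenure → after-school program uptake — an indirect causal chain with no direct free-lunch eligibility → after-school program uptake link. No variable causes both free-lunch eligibility and after-school program uptake, so confounding is ruled out; the effect is mediated.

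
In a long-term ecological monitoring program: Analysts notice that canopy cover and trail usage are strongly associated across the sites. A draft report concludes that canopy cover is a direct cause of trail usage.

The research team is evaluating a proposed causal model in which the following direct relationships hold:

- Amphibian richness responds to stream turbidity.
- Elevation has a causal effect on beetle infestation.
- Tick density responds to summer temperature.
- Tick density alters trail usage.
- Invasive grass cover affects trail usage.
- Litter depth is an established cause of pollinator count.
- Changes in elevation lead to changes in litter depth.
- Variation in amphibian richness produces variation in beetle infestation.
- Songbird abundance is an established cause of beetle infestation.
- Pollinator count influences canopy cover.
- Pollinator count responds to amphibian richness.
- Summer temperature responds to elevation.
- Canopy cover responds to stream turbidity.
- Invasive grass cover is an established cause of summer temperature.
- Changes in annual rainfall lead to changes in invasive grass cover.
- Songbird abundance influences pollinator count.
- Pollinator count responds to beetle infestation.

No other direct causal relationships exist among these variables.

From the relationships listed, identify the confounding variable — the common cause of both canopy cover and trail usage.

Elevation has a causal path to canopy cover (elevation → litter depth → pollinator count → canopy cover) and a separate causal path to trail usage (elevation → summer temperature → tick density → trail usage), so it is a common cause of both.
No stated relationship gives canopy cover a causal route to trail usage, so the correlation is explained by the shared upstream cause rather than a direct effect.

elevation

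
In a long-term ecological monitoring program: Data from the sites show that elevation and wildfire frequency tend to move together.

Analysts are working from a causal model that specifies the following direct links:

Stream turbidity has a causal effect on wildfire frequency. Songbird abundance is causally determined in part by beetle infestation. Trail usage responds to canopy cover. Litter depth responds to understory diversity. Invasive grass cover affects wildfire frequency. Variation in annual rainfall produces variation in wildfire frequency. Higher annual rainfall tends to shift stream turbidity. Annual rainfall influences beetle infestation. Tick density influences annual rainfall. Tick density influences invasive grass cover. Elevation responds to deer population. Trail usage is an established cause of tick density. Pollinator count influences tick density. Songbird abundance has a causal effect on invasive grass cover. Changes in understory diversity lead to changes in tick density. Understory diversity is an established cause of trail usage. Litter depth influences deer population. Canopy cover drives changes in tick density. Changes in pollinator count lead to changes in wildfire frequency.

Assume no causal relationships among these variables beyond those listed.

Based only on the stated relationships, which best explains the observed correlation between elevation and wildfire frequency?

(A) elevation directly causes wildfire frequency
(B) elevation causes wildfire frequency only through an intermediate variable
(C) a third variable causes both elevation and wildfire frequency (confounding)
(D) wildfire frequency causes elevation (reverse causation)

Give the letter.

Understory diversity causes elevation (understory diversity → litter depth → deer population → elevation) and wildfire frequency (understory diversity → tick density → annual rainfall → wildfire frequency) — a common cause creating the correlation.
There is no stated path from elevation to wildfire frequency or from wildfire frequency to elevation, so neither direct nor reverse causation applies.

C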